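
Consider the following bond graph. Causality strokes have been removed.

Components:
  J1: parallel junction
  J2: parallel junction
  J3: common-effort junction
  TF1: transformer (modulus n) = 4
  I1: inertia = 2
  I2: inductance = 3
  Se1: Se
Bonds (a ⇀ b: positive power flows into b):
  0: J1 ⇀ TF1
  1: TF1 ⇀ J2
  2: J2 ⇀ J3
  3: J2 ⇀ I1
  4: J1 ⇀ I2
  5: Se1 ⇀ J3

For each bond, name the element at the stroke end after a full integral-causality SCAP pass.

#0 stroke→J1
#1 stroke→TF1
#2 stroke→J2
#3 stroke→I1
#4 stroke→I2
#5 stroke→J3

bond 5 →J3  (source Se1 imposes e)
bond 2 →J2  (0-jn J3 has e-setter on 5)
bond 1 →TF1  (J2 effort already set via bond 2)
bond 3 →I1  (common-e at J2 fixed by 2)
bond 0 →J1  (TF1: transformer flips bond 1)
bond 4 →I2  (common-e at J1 fixed by 0)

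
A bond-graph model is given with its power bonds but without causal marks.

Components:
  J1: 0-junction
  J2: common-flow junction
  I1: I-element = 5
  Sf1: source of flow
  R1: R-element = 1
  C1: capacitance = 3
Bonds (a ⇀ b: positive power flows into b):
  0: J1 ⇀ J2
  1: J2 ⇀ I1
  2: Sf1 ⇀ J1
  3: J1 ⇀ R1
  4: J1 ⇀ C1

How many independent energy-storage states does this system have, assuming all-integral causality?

2  (C1, I1 all integral)

b2 |Sf1  (Sf1: flow source, stroke at near end)
b1 |I1  (I1 integral (f out))
b0 |J2  (J2: bond 1 brought flow, rest push out)
b4 |J1  (C1 integral (e out))
b3 |R1  (J1: bond 4 brought effort, rest push out)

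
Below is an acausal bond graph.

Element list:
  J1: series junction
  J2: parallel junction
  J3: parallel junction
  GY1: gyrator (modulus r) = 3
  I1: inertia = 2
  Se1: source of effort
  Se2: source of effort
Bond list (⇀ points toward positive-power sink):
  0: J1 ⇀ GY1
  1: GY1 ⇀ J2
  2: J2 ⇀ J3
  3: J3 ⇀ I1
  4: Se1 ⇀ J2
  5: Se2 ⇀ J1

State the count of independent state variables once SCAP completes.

1  (I1 all integral)

bond 4 |J2  (Se1 fixes effort; stroke away)
bond 5 |J1  (Se2 fixes effort; stroke away)
bond 0 |GY1  (only one flow-in slot at J1)
bond 1 |GY1  (J2: bond 4 brought effort, rest push out)
bond 2 |J3  (J2: bond 4 brought effort, rest push out)
bond 3 |I1  (J3 effort already set via bond 2)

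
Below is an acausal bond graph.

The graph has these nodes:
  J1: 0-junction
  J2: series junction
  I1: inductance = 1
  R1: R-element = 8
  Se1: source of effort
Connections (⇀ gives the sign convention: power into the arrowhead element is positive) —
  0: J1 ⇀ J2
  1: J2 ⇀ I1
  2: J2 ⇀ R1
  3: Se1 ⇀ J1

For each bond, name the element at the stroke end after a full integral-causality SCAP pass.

#0 stroke at J2
#1 stroke at I1
#2 stroke at J2
#3 stroke at J1

b3 stroke at J1  (Se1 fixes effort; stroke away)
b0 stroke at J2  (0-jn J1 has e-setter on 3)
b1 stroke at I1  (prefer integral on I1)
b2 stroke at J2  (J2 flow already set via bond 1)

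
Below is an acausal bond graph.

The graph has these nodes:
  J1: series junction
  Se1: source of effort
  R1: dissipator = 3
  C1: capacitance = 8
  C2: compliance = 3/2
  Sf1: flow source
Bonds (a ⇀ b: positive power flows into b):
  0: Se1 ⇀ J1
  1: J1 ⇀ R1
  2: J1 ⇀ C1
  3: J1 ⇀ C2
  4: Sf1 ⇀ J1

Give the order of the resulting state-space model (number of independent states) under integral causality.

#0 →J1  (source Se1 imposes e)
#4 →Sf1  (Sf1: flow source, stroke at near end)
#1 →J1  (1-jn J1 has f-setter on 4)
#2 →J1  (1-jn J1 has f-setter on 4)
#3 →J1  (1-jn J1 has f-setter on 4)

2  (C1, C2 all integral)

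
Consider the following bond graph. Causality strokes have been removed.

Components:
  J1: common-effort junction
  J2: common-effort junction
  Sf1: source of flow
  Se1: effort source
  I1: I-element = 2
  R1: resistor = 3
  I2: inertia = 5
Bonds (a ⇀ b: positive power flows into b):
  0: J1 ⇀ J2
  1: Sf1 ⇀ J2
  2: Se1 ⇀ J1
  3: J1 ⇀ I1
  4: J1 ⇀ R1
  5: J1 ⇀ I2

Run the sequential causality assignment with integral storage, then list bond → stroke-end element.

#1 stroke→Sf1  (Sf1 (Sf) sets flow on bond)
#2 stroke→J1  (Se1: effort source, stroke at far end)
#0 stroke→J2  (J1: bond 2 brought effort, rest push out)
#3 stroke→I1  (J1 effort already set via bond 2)
#4 stroke→R1  (J1 effort already set via bond 2)
#5 stroke→I2  (J1: bond 2 brought effort, rest push out)

b0 stroke at J2
b1 stroke at Sf1
b2 stroke at J1
b3 stroke at I1
b4 stroke at R1
b5 stroke at I2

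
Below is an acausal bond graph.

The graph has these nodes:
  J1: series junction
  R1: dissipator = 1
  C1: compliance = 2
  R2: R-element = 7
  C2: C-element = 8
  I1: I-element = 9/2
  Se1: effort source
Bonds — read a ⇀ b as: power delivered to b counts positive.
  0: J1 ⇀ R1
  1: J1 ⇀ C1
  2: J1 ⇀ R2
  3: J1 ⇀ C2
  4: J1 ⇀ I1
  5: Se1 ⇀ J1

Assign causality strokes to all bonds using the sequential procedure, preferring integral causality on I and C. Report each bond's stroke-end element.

bond 5 |J1  (source Se1 imposes e)
bond 1 |J1  (C1 outputs effort q/C1)
bond 3 |J1  (C2 integral (e out))
bond 4 |I1  (I1 integral (f out))
bond 0 |J1  (J1 flow already set via bond 4)
bond 2 |J1  (common-f at J1 fixed by 4)

b0 stroke→J1
b1 stroke→J1
b2 stroke→J1
b3 stroke→J1
b4 stroke→I1
b5 stroke→J1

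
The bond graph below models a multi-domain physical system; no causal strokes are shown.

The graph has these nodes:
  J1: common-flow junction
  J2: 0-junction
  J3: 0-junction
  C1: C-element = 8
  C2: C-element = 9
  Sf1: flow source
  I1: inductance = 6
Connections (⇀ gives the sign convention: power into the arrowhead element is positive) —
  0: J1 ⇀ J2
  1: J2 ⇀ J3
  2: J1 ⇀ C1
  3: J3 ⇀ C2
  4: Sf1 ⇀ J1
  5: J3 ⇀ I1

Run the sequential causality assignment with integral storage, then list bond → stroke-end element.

bond 4 →Sf1  (Sf1: flow source, stroke at near end)
bond 0 →J1  (1-jn J1 has f-setter on 4)
bond 2 →J1  (common-f at J1 fixed by 4)
bond 1 →J2  (only one effort-in slot at J2)
bond 3 →J3  (C2 integral (e out))
bond 5 →I1  (J3: bond 3 brought effort, rest push out)

bond 0 stroke→J1
bond 1 stroke→J2
bond 2 stroke→J1
bond 3 stroke→J3
bond 4 stroke→Sf1
bond 5 stroke→I1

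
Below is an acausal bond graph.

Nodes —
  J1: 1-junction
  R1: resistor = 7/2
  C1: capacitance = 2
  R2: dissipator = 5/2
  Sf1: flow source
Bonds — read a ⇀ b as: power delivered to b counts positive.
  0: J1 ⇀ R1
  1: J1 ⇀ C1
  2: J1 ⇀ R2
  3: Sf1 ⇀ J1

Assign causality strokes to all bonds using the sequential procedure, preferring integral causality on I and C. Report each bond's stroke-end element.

bond 3 stroke→Sf1  (source Sf1 imposes f)
bond 0 stroke→J1  (common-f at J1 fixed by 3)
bond 1 stroke→J1  (J1: bond 3 brought flow, rest push out)
bond 2 stroke→J1  (J1: bond 3 brought flow, rest push out)

b0 stroke at J1
b1 stroke at J1
b2 stroke at J1
b3 stroke at Sf1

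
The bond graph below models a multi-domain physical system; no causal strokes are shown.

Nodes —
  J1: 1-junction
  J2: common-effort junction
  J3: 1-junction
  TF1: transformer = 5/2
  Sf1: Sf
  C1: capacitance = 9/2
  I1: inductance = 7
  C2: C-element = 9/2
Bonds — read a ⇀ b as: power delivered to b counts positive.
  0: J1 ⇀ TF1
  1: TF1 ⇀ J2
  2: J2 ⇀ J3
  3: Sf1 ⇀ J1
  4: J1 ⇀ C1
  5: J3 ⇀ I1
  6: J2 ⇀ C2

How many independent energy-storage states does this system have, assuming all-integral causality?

b3 stroke at Sf1  (Sf1 fixes flow; stroke at Sf1)
b0 stroke at J1  (1-jn J1 has f-setter on 3)
b4 stroke at J1  (1-jn J1 has f-setter on 3)
b1 stroke at TF1  (TF1 one-in-one-out from 0)
b5 stroke at I1  (prefer integral on I1)
b2 stroke at J3  (J3 flow already set via bond 5)
b6 stroke at J2  (J2 needs exactly one e-in)

3  (C1, C2, I1 all integral)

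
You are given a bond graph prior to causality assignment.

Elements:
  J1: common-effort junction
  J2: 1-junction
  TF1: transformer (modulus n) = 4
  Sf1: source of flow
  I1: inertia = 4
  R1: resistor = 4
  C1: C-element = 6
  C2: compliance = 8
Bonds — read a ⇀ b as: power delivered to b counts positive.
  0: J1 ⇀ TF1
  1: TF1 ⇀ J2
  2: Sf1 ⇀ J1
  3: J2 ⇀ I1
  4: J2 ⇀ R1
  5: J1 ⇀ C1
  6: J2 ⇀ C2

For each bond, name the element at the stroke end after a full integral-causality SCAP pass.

bond 0 stroke at TF1
bond 1 stroke at J2
bond 2 stroke at Sf1
bond 3 stroke at I1
bond 4 stroke at J2
bond 5 stroke at J1
bond 6 stroke at J2

b2 stroke at Sf1  (Sf1 fixes flow; stroke at Sf1)
b3 stroke at I1  (I1 integral (f out))
b1 stroke at J2  (1-jn J2 has f-setter on 3)
b4 stroke at J2  (J2 flow already set via bond 3)
b6 stroke at J2  (common-f at J2 fixed by 3)
b0 stroke at TF1  (through TF1, causality passes straight; one stroke at TF1)
b5 stroke at J1  (closing 0-jn rule on J1)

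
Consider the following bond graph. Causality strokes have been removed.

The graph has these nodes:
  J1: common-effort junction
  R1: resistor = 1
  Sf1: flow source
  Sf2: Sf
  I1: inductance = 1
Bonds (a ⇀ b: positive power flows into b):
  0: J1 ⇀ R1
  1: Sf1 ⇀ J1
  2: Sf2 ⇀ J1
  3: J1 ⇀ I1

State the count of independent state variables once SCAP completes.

β1 |Sf1  (Sf1 (Sf) sets flow on bond)
β2 |Sf2  (Sf2: flow source, stroke at near end)
β3 |I1  (I1 integral (f out))
β0 |J1  (closing 0-jn rule on J1)

1  (I1 all integral)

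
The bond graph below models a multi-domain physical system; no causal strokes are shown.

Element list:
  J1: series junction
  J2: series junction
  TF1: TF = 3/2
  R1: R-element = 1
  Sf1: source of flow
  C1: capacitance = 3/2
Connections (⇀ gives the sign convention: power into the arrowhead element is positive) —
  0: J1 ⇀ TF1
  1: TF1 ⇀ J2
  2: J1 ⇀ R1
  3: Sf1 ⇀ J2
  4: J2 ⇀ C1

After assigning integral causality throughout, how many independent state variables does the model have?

β3 →Sf1  (Sf1 (Sf) sets flow on bond)
β1 →J2  (J2 flow already set via bond 3)
β4 →J2  (common-f at J2 fixed by 3)
β0 →TF1  (through TF1, causality passes straight; one stroke at TF1)
β2 →J1  (J1 flow already set via bond 0)

1  (C1 all integral)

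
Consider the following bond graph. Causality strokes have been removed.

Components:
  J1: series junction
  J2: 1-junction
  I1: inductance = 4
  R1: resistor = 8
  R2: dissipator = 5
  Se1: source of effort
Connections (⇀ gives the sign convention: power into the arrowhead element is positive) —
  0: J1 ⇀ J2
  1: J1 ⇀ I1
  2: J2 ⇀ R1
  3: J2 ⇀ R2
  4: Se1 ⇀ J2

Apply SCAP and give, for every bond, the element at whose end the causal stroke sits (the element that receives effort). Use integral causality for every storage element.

b0 stroke at J1
b1 stroke at I1
b2 stroke at J2
b3 stroke at J2
b4 stroke at J2

bond 4 stroke at J2  (source Se1 imposes e)
bond 1 stroke at I1  (I1 outputs flow p/I1)
bond 0 stroke at J1  (common-f at J1 fixed by 1)
bond 2 stroke at J2  (1-jn J2 has f-setter on 0)
bond 3 stroke at J2  (J2: bond 0 brought flow, rest push out)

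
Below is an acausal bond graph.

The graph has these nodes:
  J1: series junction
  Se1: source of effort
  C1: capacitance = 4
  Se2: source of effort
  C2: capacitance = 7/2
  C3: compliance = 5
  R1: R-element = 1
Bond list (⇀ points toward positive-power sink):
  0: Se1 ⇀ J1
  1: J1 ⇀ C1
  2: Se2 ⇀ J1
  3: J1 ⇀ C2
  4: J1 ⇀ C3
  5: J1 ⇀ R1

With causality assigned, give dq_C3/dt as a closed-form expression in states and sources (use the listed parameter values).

dq_C3/dt = E_Se1 + E_Se2 - q_C1/4 - 2*q_C2/7 - q_C3/5

bond 0 stroke→J1  (Se1: effort source, stroke at far end)
bond 2 stroke→J1  (Se2 fixes effort; stroke away)
bond 1 stroke→J1  (prefer integral on C1)
bond 3 stroke→J1  (C2: C, integral causality)
bond 4 stroke→J1  (C3: C, integral causality)
bond 5 stroke→R1  (only one flow-in slot at J1)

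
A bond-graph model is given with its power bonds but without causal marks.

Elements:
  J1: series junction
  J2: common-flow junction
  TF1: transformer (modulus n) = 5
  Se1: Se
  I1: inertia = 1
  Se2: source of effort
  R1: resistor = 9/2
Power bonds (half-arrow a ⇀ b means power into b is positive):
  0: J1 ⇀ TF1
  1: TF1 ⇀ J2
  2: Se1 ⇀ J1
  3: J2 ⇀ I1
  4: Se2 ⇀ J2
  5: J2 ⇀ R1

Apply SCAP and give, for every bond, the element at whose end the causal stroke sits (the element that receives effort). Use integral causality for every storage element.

#0 →TF1
#1 →J2
#2 →J1
#3 →I1
#4 →J2
#5 →J2

b2 stroke at J1  (Se1 fixes effort; stroke away)
b4 stroke at J2  (Se2 fixes effort; stroke away)
b0 stroke at TF1  (J1: last free bond brings flow in)
b1 stroke at J2  (TF TF1: opposite of bond 0)
b3 stroke at I1  (I1: I, integral causality)
b5 stroke at J2  (common-f at J2 fixed by 3)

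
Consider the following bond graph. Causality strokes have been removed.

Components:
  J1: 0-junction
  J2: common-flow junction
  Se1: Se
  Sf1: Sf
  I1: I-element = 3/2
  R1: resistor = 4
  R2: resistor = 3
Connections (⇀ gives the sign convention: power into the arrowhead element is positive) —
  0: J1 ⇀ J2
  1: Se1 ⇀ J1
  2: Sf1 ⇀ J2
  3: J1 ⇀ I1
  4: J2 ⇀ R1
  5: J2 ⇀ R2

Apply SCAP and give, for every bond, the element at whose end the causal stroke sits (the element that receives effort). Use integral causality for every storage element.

bond 0 |J2
bond 1 |J1
bond 2 |Sf1
bond 3 |I1
bond 4 |J2
bond 5 |J2

β1 stroke→J1  (Se1: effort source, stroke at far end)
β2 stroke→Sf1  (Sf1: flow source, stroke at near end)
β0 stroke→J2  (J1: bond 1 brought effort, rest push out)
β3 stroke→I1  (0-jn J1 has e-setter on 1)
β4 stroke→J2  (common-f at J2 fixed by 2)
β5 stroke→J2  (1-jn J2 has f-setter on 2)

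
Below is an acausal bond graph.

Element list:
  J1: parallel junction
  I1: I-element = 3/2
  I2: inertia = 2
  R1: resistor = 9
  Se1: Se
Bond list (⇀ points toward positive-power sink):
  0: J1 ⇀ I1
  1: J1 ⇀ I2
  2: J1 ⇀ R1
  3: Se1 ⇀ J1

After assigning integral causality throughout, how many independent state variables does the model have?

bond 3 →J1  (Se1 fixes effort; stroke away)
bond 0 →I1  (common-e at J1 fixed by 3)
bond 1 →I2  (0-jn J1 has e-setter on 3)
bond 2 →R1  (common-e at J1 fixed by 3)

2  (I1, I2 all integral)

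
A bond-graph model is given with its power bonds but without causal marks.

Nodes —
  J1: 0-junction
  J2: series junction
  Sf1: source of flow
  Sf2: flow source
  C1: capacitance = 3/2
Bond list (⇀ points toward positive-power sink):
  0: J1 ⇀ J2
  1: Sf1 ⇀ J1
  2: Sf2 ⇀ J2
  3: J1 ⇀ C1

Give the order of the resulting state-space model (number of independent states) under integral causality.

1  (C1 all integral)

bond 1 |Sf1  (Sf1: flow source, stroke at near end)
bond 2 |Sf2  (Sf2 (Sf) sets flow on bond)
bond 0 |J2  (J2: bond 2 brought flow, rest push out)
bond 3 |J1  (J1: last free bond brings effort in)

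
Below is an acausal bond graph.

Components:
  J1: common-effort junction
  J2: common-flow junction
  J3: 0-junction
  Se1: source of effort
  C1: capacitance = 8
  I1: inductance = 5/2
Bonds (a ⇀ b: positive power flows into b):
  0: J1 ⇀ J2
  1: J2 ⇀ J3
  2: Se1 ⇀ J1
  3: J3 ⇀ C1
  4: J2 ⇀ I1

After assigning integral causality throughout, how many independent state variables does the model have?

bond 2 stroke at J1  (Se1 (Se) sets effort on bond)
bond 0 stroke at J2  (J1: bond 2 brought effort, rest push out)
bond 3 stroke at J3  (C1 integral (e out))
bond 1 stroke at J2  (common-e at J3 fixed by 3)
bond 4 stroke at I1  (J2: last free bond brings flow in)

2  (C1, I1 all integral)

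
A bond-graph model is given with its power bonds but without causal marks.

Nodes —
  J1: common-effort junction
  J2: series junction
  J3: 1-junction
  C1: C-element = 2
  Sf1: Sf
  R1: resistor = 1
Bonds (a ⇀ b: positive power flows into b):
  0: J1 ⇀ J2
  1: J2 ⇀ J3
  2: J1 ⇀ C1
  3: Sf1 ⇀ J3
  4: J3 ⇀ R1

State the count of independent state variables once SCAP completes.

#3 stroke→Sf1  (Sf1 (Sf) sets flow on bond)
#1 stroke→J3  (common-f at J3 fixed by 3)
#4 stroke→J3  (J3: bond 3 brought flow, rest push out)
#0 stroke→J2  (1-jn J2 has f-setter on 1)
#2 stroke→J1  (J1 needs exactly one e-in)

1  (C1 all integral)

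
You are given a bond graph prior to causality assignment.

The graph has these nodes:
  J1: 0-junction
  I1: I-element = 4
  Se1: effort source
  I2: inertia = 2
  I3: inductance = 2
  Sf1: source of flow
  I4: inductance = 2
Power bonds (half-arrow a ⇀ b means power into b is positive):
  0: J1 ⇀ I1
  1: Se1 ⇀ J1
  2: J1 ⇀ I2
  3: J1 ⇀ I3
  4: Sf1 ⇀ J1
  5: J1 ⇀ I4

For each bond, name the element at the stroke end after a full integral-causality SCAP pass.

β0 |I1
β1 |J1
β2 |I2
β3 |I3
β4 |Sf1
β5 |I4

b1 →J1  (Se1: effort source, stroke at far end)
b4 →Sf1  (Sf1 (Sf) sets flow on bond)
b0 →I1  (common-e at J1 fixed by 1)
b2 →I2  (J1 effort already set via bond 1)
b3 →I3  (J1: bond 1 brought effort, rest push out)
b5 →I4  (common-e at J1 fixed by 1)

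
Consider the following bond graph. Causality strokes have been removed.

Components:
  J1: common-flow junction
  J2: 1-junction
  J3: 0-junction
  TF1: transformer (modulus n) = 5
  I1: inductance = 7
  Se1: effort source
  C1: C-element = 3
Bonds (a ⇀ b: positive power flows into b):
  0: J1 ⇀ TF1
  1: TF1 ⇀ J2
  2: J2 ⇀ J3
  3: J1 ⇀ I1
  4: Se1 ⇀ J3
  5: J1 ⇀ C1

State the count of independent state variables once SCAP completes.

#4 stroke at J3  (Se1 fixes effort; stroke away)
#2 stroke at J2  (J3: bond 4 brought effort, rest push out)
#1 stroke at TF1  (J2 needs exactly one f-in)
#0 stroke at J1  (TF TF1: opposite of bond 1)
#3 stroke at I1  (I1: I, integral causality)
#5 stroke at J1  (common-f at J1 fixed by 3)

2  (C1, I1 all integral)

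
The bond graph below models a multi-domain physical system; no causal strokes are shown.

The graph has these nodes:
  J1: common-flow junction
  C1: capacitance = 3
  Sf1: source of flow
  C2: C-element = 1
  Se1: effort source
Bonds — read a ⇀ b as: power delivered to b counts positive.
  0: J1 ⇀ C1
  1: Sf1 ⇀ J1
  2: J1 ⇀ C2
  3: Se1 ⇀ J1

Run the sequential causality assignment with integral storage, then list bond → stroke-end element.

#0 |J1
#1 |Sf1
#2 |J1
#3 |J1

bond 1 |Sf1  (Sf1: flow source, stroke at near end)
bond 3 |J1  (Se1 (Se) sets effort on bond)
bond 0 |J1  (J1 flow already set via bond 1)
bond 2 |J1  (J1: bond 1 brought flow, rest push out)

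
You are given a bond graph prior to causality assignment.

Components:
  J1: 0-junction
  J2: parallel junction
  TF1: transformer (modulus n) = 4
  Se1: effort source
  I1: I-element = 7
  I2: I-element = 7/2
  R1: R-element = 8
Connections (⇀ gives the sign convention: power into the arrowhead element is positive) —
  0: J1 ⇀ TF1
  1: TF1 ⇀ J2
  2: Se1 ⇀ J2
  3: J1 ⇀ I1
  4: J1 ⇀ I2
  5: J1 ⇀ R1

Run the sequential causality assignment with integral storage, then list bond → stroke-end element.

#0 |J1
#1 |TF1
#2 |J2
#3 |I1
#4 |I2
#5 |R1

b2 →J2  (Se1: effort source, stroke at far end)
b1 →TF1  (common-e at J2 fixed by 2)
b0 →J1  (TF1: transformer flips bond 1)
b3 →I1  (J1: bond 0 brought effort, rest push out)
b4 →I2  (J1: bond 0 brought effort, rest push out)
b5 →R1  (J1: bond 0 brought effort, rest push out)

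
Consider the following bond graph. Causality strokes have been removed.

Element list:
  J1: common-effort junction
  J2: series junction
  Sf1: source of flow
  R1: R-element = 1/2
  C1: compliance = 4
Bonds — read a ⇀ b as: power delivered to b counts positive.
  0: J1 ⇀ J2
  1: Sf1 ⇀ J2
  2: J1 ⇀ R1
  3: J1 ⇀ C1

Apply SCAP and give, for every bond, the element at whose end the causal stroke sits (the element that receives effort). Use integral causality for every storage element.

b0 |J2
b1 |Sf1
b2 |R1
b3 |J1

b1 |Sf1  (Sf1 fixes flow; stroke at Sf1)
b0 |J2  (common-f at J2 fixed by 1)
b3 |J1  (C1 integral (e out))
b2 |R1  (J1 effort already set via bond 3)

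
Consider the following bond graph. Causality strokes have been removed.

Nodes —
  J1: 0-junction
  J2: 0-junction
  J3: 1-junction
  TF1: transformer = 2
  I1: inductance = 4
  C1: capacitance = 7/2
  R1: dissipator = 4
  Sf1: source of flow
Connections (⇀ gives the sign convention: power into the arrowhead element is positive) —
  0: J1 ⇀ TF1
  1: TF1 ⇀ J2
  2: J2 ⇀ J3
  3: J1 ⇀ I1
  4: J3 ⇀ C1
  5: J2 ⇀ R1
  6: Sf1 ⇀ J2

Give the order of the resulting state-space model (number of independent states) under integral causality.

2  (C1, I1 all integral)

b6 →Sf1  (source Sf1 imposes f)
b3 →I1  (prefer integral on I1)
b0 →J1  (J1: last free bond brings effort in)
b1 →TF1  (through TF1, causality passes straight; one stroke at TF1)
b4 →J3  (C1: C, integral causality)
b2 →J2  (closing 1-jn rule on J3)
b5 →R1  (J2 effort already set via bond 2)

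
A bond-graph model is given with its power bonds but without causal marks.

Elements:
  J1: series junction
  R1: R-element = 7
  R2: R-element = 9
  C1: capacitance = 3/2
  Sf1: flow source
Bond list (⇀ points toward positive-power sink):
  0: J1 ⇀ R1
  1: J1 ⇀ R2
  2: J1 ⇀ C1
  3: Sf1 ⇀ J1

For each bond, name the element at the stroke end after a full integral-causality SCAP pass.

β3 |Sf1  (Sf1 fixes flow; stroke at Sf1)
β0 |J1  (J1: bond 3 brought flow, rest push out)
β1 |J1  (J1 flow already set via bond 3)
β2 |J1  (common-f at J1 fixed by 3)

#0 stroke→J1
#1 stroke→J1
#2 stroke→J1
#3 stroke→Sf1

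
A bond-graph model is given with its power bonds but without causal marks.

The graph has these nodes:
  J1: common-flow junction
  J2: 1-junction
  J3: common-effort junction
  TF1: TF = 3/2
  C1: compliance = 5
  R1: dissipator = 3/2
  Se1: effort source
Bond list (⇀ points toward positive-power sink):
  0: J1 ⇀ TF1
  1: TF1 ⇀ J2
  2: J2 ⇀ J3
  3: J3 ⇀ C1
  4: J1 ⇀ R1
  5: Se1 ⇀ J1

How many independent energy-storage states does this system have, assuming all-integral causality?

#5 |J1  (source Se1 imposes e)
#3 |J3  (C1 integral (e out))
#2 |J2  (common-e at J3 fixed by 3)
#1 |TF1  (J2 needs exactly one f-in)
#0 |J1  (TF TF1: opposite of bond 1)
#4 |R1  (closing 1-jn rule on J1)

1  (C1 all integral)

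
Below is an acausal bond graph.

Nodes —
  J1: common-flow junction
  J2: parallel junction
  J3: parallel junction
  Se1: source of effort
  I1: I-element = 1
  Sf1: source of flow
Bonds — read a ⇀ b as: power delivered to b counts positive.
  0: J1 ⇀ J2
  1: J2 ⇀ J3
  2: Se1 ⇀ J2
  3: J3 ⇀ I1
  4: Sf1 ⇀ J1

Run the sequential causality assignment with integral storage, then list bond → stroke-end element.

#0 stroke→J1
#1 stroke→J3
#2 stroke→J2
#3 stroke→I1
#4 stroke→Sf1

#2 →J2  (Se1 (Se) sets effort on bond)
#4 →Sf1  (Sf1 (Sf) sets flow on bond)
#0 →J1  (1-jn J1 has f-setter on 4)
#1 →J3  (common-e at J2 fixed by 2)
#3 →I1  (0-jn J3 has e-setter on 1)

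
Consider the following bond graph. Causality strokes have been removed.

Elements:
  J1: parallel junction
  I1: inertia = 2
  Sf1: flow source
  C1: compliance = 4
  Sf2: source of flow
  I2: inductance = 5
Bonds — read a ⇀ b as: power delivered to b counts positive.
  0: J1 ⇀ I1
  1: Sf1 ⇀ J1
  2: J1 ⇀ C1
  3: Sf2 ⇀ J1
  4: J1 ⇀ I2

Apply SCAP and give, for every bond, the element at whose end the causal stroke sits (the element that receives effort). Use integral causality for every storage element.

β1 stroke at Sf1  (Sf1 fixes flow; stroke at Sf1)
β3 stroke at Sf2  (Sf2 fixes flow; stroke at Sf2)
β0 stroke at I1  (I1 outputs flow p/I1)
β2 stroke at J1  (C1 integral (e out))
β4 stroke at I2  (J1 effort already set via bond 2)

β0 →I1
β1 →Sf1
β2 →J1
β3 →Sf2
β4 →I2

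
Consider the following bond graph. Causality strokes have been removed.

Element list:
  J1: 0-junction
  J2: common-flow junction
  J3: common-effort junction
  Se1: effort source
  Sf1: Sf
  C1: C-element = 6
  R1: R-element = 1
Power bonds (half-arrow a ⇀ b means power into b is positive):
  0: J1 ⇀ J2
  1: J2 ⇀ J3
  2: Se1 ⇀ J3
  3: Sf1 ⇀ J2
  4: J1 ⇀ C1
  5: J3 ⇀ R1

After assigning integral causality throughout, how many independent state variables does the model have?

bond 2 →J3  (Se1 (Se) sets effort on bond)
bond 3 →Sf1  (Sf1 fixes flow; stroke at Sf1)
bond 0 →J2  (J2: bond 3 brought flow, rest push out)
bond 1 →J2  (J2 flow already set via bond 3)
bond 5 →R1  (0-jn J3 has e-setter on 2)
bond 4 →J1  (closing 0-jn rule on J1)

1  (C1 all integral)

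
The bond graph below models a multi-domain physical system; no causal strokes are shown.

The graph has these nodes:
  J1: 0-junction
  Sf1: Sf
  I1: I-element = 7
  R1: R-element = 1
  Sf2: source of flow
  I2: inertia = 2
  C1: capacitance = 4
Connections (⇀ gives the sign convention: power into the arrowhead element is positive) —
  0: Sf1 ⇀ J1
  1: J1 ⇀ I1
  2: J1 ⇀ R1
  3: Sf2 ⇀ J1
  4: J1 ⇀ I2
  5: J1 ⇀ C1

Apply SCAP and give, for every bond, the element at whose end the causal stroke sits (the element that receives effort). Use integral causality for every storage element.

b0 →Sf1  (Sf1 (Sf) sets flow on bond)
b3 →Sf2  (Sf2 (Sf) sets flow on bond)
b1 →I1  (I1: I, integral causality)
b4 →I2  (I2 outputs flow p/I2)
b5 →J1  (C1 outputs effort q/C1)
b2 →R1  (0-jn J1 has e-setter on 5)

bond 0 |Sf1
bond 1 |I1
bond 2 |R1
bond 3 |Sf2
bond 4 |I2
bond 5 |J1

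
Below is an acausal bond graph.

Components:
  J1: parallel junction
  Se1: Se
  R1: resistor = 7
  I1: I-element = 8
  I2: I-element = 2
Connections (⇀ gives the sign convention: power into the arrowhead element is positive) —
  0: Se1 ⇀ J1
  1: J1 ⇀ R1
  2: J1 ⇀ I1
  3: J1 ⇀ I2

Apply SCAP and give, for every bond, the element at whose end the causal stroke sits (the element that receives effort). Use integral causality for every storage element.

β0 |J1  (source Se1 imposes e)
β1 |R1  (J1 effort already set via bond 0)
β2 |I1  (0-jn J1 has e-setter on 0)
β3 |I2  (0-jn J1 has e-setter on 0)

#0 →J1
#1 →R1
#2 →I1
#3 →I2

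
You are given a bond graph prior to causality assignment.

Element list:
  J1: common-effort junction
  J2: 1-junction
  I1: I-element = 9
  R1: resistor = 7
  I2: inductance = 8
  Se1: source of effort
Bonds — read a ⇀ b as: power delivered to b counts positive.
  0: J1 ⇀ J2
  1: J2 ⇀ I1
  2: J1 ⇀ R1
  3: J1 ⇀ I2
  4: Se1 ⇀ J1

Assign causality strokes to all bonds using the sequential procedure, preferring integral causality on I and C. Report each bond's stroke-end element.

#0 stroke at J2
#1 stroke at I1
#2 stroke at R1
#3 stroke at I2
#4 stroke at J1

bond 4 |J1  (Se1 (Se) sets effort on bond)
bond 0 |J2  (0-jn J1 has e-setter on 4)
bond 2 |R1  (J1 effort already set via bond 4)
bond 3 |I2  (J1: bond 4 brought effort, rest push out)
bond 1 |I1  (closing 1-jn rule on J2)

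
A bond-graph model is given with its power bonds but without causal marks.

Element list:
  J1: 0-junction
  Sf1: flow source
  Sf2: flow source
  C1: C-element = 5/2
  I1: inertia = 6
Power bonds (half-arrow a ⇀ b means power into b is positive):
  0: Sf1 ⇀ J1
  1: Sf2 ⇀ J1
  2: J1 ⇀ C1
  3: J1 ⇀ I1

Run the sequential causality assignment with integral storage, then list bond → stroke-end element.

#0 →Sf1
#1 →Sf2
#2 →J1
#3 →I1

bond 0 stroke→Sf1  (source Sf1 imposes f)
bond 1 stroke→Sf2  (Sf2 (Sf) sets flow on bond)
bond 2 stroke→J1  (C1 outputs effort q/C1)
bond 3 stroke→I1  (0-jn J1 has e-setter on 2)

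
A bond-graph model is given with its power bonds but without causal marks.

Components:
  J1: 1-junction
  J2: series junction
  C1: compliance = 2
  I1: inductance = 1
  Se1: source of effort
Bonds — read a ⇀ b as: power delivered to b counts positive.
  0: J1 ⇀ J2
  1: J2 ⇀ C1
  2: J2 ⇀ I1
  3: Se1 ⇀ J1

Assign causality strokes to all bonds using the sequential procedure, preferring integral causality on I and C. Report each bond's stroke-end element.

bond 0 stroke at J2
bond 1 stroke at J2
bond 2 stroke at I1
bond 3 stroke at J1

b3 →J1  (Se1 (Se) sets effort on bond)
b0 →J2  (closing 1-jn rule on J1)
b1 →J2  (C1 outputs effort q/C1)
b2 →I1  (only one flow-in slot at J2)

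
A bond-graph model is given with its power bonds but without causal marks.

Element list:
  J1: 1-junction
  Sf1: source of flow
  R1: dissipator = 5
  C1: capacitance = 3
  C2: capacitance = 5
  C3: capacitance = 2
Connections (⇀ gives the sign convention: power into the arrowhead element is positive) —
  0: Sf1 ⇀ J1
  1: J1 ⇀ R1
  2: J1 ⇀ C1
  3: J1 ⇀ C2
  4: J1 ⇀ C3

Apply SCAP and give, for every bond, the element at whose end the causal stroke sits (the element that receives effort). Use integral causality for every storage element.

β0 stroke→Sf1  (Sf1: flow source, stroke at near end)
β1 stroke→J1  (1-jn J1 has f-setter on 0)
β2 stroke→J1  (common-f at J1 fixed by 0)
β3 stroke→J1  (J1 flow already set via bond 0)
β4 stroke→J1  (common-f at J1 fixed by 0)

#0 stroke→Sf1
#1 stroke→J1
#2 stroke→J1
#3 stroke→J1
#4 stroke→J1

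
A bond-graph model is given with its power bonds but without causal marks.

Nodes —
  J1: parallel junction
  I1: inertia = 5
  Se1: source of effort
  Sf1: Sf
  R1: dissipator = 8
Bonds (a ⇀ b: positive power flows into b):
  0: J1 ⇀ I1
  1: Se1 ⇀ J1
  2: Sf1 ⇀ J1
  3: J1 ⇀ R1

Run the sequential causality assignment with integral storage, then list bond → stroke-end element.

β0 stroke→I1
β1 stroke→J1
β2 stroke→Sf1
β3 stroke→R1

b1 stroke at J1  (Se1 fixes effort; stroke away)
b2 stroke at Sf1  (Sf1 fixes flow; stroke at Sf1)
b0 stroke at I1  (common-e at J1 fixed by 1)
b3 stroke at R1  (0-jn J1 has e-setter on 1)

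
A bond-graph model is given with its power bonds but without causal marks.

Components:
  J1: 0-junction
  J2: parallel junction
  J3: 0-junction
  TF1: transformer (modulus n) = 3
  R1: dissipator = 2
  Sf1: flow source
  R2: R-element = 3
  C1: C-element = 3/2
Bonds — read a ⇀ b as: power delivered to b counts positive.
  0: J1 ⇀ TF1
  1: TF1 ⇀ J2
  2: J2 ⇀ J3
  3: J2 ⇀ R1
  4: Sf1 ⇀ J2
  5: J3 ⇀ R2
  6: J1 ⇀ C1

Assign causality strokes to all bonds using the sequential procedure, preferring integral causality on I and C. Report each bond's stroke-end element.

b4 |Sf1  (Sf1: flow source, stroke at near end)
b6 |J1  (C1 outputs effort q/C1)
b0 |TF1  (0-jn J1 has e-setter on 6)
b1 |J2  (TF1 one-in-one-out from 0)
b2 |J3  (0-jn J2 has e-setter on 1)
b3 |R1  (common-e at J2 fixed by 1)
b5 |R2  (common-e at J3 fixed by 2)

β0 stroke at TF1
β1 stroke at J2
β2 stroke at J3
β3 stroke at R1
β4 stroke at Sf1
β5 stroke at R2
β6 stroke at J1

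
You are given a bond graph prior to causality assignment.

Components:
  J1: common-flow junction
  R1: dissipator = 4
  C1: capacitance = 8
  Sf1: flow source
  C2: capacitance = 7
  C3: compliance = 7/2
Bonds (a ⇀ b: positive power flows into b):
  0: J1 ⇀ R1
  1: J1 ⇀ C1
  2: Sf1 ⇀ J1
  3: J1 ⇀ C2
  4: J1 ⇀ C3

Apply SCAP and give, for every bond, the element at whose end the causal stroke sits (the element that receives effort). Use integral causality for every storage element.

b0 stroke→J1
b1 stroke→J1
b2 stroke→Sf1
b3 stroke→J1
b4 stroke→J1

#2 |Sf1  (Sf1 fixes flow; stroke at Sf1)
#0 |J1  (J1 flow already set via bond 2)
#1 |J1  (common-f at J1 fixed by 2)
#3 |J1  (common-f at J1 fixed by 2)
#4 |J1  (J1 flow already set via bond 2)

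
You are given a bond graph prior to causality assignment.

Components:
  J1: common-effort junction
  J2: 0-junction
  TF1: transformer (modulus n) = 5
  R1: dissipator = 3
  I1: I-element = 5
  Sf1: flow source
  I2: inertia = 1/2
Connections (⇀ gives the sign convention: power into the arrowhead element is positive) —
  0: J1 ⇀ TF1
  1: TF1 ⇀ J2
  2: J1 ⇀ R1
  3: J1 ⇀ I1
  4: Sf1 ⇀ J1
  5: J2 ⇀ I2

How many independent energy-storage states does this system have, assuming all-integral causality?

2  (I1, I2 all integral)

bond 4 stroke→Sf1  (source Sf1 imposes f)
bond 3 stroke→I1  (I1 integral (f out))
bond 5 stroke→I2  (I2: I, integral causality)
bond 1 stroke→J2  (only one effort-in slot at J2)
bond 0 stroke→TF1  (TF TF1: opposite of bond 1)
bond 2 stroke→J1  (closing 0-jn rule on J1)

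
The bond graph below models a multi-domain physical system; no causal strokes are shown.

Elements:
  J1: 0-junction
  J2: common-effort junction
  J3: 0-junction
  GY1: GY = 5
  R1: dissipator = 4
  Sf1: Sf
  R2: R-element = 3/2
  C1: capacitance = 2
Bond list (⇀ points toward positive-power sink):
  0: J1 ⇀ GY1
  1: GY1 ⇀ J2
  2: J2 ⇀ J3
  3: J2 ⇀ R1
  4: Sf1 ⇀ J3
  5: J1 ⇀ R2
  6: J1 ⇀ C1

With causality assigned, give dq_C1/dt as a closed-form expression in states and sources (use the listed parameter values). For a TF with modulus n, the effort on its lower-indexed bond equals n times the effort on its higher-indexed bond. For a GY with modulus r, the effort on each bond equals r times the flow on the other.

b4 |Sf1  (source Sf1 imposes f)
b2 |J3  (closing 0-jn rule on J3)
b6 |J1  (C1 integral (e out))
b0 |GY1  (0-jn J1 has e-setter on 6)
b5 |R2  (J1 effort already set via bond 6)
b1 |GY1  (GY1: gyrator matches bond 0)
b3 |J2  (only one effort-in slot at J2)

dq_C1/dt = -4*F_Sf1/5 - 31*q_C1/75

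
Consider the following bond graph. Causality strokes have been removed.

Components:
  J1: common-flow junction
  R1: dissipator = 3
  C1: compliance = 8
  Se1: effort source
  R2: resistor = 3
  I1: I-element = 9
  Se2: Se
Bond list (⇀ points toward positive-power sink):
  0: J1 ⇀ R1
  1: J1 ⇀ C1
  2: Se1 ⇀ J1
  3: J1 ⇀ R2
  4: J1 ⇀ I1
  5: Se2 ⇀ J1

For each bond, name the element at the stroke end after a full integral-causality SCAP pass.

#0 stroke→J1
#1 stroke→J1
#2 stroke→J1
#3 stroke→J1
#4 stroke→I1
#5 stroke→J1

#2 |J1  (Se1 fixes effort; stroke away)
#5 |J1  (Se2: effort source, stroke at far end)
#1 |J1  (C1 integral (e out))
#4 |I1  (I1: I, integral causality)
#0 |J1  (common-f at J1 fixed by 4)
#3 |J1  (common-f at J1 fixed by 4)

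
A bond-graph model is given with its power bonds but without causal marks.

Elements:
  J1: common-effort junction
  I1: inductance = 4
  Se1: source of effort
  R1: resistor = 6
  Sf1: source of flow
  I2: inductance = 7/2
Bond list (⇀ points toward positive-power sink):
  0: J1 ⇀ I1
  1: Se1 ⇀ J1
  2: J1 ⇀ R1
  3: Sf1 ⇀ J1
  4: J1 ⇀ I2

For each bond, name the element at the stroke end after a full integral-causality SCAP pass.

bond 1 stroke at J1  (Se1 (Se) sets effort on bond)
bond 3 stroke at Sf1  (Sf1: flow source, stroke at near end)
bond 0 stroke at I1  (J1: bond 1 brought effort, rest push out)
bond 2 stroke at R1  (0-jn J1 has e-setter on 1)
bond 4 stroke at I2  (common-e at J1 fixed by 1)

#0 stroke at I1
#1 stroke at J1
#2 stroke at R1
#3 stroke at Sf1
#4 stroke at I2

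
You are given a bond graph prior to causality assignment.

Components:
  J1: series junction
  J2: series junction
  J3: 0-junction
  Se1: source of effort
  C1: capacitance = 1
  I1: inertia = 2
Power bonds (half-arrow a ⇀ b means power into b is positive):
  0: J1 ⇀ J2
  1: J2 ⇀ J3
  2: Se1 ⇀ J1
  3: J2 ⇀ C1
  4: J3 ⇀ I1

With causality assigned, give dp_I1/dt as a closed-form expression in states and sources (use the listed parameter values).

dp_I1/dt = E_Se1 - q_C1

b2 stroke at J1  (Se1: effort source, stroke at far end)
b0 stroke at J2  (closing 1-jn rule on J1)
b3 stroke at J2  (C1: C, integral causality)
b1 stroke at J3  (closing 1-jn rule on J2)
b4 stroke at I1  (0-jn J3 has e-setter on 1)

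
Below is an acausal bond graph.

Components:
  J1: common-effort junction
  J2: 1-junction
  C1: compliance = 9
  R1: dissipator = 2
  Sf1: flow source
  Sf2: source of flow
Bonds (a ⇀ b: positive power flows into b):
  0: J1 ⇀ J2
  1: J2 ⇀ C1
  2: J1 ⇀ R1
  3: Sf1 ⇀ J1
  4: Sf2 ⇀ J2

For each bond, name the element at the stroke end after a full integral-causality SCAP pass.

β0 stroke at J2
β1 stroke at J2
β2 stroke at J1
β3 stroke at Sf1
β4 stroke at Sf2

β3 stroke at Sf1  (Sf1: flow source, stroke at near end)
β4 stroke at Sf2  (source Sf2 imposes f)
β0 stroke at J2  (common-f at J2 fixed by 4)
β1 stroke at J2  (J2: bond 4 brought flow, rest push out)
β2 stroke at J1  (J1 needs exactly one e-in)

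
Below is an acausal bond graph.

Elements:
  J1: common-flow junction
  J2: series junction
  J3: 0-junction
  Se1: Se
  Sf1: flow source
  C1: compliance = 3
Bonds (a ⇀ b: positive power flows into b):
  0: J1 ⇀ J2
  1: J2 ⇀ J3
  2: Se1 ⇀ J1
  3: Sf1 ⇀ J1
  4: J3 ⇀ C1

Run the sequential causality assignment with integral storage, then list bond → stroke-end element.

b2 →J1  (Se1 (Se) sets effort on bond)
b3 →Sf1  (Sf1 fixes flow; stroke at Sf1)
b0 →J1  (J1: bond 3 brought flow, rest push out)
b1 →J2  (common-f at J2 fixed by 0)
b4 →J3  (J3: last free bond brings effort in)

#0 stroke→J1
#1 stroke→J2
#2 stroke→J1
#3 stroke→Sf1
#4 stroke→J3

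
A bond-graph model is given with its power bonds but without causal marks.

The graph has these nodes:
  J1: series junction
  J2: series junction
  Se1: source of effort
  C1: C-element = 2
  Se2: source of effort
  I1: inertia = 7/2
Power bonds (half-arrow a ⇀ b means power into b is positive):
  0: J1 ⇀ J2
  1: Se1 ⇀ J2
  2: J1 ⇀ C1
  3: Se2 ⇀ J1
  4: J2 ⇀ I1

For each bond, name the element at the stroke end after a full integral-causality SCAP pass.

b1 stroke→J2  (source Se1 imposes e)
b3 stroke→J1  (Se2 (Se) sets effort on bond)
b2 stroke→J1  (C1 integral (e out))
b0 stroke→J2  (J1: last free bond brings flow in)
b4 stroke→I1  (J2: last free bond brings flow in)

β0 |J2
β1 |J2
β2 |J1
β3 |J1
β4 |I1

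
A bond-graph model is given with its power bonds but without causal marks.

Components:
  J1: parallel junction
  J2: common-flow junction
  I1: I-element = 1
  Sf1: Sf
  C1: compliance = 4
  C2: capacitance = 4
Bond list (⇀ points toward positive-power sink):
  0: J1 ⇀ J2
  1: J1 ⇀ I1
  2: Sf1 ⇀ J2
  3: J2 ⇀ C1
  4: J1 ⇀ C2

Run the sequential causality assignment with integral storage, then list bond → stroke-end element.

β2 stroke→Sf1  (source Sf1 imposes f)
β0 stroke→J2  (1-jn J2 has f-setter on 2)
β3 stroke→J2  (common-f at J2 fixed by 2)
β1 stroke→I1  (I1 integral (f out))
β4 stroke→J1  (closing 0-jn rule on J1)

#0 |J2
#1 |I1
#2 |Sf1
#3 |J2
#4 |J1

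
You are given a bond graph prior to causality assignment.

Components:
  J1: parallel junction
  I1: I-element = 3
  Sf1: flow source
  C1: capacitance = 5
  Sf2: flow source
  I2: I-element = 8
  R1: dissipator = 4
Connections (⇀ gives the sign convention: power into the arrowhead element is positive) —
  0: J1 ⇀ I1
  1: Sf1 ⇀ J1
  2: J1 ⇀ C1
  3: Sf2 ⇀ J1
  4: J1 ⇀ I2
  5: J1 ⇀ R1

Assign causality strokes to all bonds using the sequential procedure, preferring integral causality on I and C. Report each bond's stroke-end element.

b1 →Sf1  (Sf1: flow source, stroke at near end)
b3 →Sf2  (source Sf2 imposes f)
b0 →I1  (I1 integral (f out))
b2 →J1  (C1 outputs effort q/C1)
b4 →I2  (J1 effort already set via bond 2)
b5 →R1  (J1 effort already set via bond 2)

β0 stroke→I1
β1 stroke→Sf1
β2 stroke→J1
β3 stroke→Sf2
β4 stroke→I2
β5 stroke→R1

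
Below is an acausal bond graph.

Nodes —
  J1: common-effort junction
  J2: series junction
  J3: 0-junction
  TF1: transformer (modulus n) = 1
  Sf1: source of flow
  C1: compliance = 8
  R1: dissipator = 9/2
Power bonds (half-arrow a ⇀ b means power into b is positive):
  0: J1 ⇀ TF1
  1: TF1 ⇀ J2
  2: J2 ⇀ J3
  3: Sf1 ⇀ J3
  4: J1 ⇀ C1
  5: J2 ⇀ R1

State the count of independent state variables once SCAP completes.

1  (C1 all integral)

#3 →Sf1  (Sf1: flow source, stroke at near end)
#2 →J3  (J3: last free bond brings effort in)
#1 →J2  (1-jn J2 has f-setter on 2)
#5 →J2  (1-jn J2 has f-setter on 2)
#0 →TF1  (TF1 one-in-one-out from 1)
#4 →J1  (J1 needs exactly one e-in)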